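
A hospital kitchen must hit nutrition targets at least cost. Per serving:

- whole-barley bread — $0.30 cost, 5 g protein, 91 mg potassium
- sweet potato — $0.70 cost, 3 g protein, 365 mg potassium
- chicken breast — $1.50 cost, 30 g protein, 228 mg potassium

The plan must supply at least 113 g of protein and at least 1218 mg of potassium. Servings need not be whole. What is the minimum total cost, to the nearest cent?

For a min-cost LP with two ≥-constraints, a basic feasible solution has at most two positive variables.
whole-barley bread only: max(113/5, 1218/91) = 22.6 servings → $6.78.
sweet potato only: max(113/3, 1218/365) = 37.67 servings → $26.37.
chicken breast only: max(113/30, 1218/228) = 5.342 servings → $8.01.
whole-barley bread + sweet potato: intersection lies outside the first quadrant.
whole-barley bread + chicken breast with both tight: 6.777 servings and 2.637 servings → $5.99.
sweet potato + chicken breast with both tight: 1.05 servings and 3.662 servings → $6.23.
The minimum over all feasible corners is $5.99.

$5.99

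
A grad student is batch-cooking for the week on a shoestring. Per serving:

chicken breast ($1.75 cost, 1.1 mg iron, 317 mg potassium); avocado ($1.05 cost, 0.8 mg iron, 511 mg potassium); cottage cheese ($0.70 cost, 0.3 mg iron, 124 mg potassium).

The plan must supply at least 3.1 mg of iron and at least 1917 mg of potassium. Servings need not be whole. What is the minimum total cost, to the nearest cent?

$4.07

Compare the cost at each extreme point of the feasible region.
chicken breast only: max(3.1/1.1, 1917/317) = 6.047 servings → $10.58.
avocado only: max(3.1/0.8, 1917/511) = 3.875 servings → $4.07.
cottage cheese only: max(3.1/0.3, 1917/124) = 15.46 servings → $10.82.
chicken breast + avocado with both tight: 0.1637 servings and 3.65 servings → $4.12.
chicken breast + cottage cheese: intersection lies outside the first quadrant.
avocado + cottage cheese with both tight: 3.525 servings and 0.9335 servings → $4.35.
Cheapest feasible corner: $4.07.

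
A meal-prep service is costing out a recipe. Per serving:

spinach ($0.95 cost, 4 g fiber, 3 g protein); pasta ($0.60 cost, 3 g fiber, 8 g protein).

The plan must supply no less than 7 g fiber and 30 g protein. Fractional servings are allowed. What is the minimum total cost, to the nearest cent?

$2.25

A basic optimal solution has at most two foods positive. Try each food alone and each pair with both targets met exactly.
spinach only: max(7/4, 30/3) = 10 servings → $9.50.
pasta only: max(7/3, 30/8) = 3.75 servings → $2.25.
spinach + pasta with both targets exact would need a negative amount; discard.
So the least-cost plan costs $2.25.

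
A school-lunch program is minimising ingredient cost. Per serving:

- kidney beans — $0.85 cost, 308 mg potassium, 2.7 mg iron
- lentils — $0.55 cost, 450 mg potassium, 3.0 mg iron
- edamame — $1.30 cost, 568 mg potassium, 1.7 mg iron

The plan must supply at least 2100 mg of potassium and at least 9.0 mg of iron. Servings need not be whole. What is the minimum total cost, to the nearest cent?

$2.57

The cheapest plan sits at a corner of the feasible region — with two constraints it uses at most two foods.
kidney beans only: max(2100/308, 9.0/2.7) = 6.818 servings → $5.80.
lentils only: max(2100/450, 9.0/3.0) = 4.667 servings → $2.57.
edamame only: max(2100/568, 9.0/1.7) = 5.294 servings → $6.88.
kidney beans + lentils with both targets exact would need a negative amount; discard.
kidney beans + edamame with both tight: 1.527 servings and 2.869 servings → $5.03.
lentils + edamame with both tight: 1.642 servings and 2.396 servings → $4.02.
So the least-cost plan costs $2.57.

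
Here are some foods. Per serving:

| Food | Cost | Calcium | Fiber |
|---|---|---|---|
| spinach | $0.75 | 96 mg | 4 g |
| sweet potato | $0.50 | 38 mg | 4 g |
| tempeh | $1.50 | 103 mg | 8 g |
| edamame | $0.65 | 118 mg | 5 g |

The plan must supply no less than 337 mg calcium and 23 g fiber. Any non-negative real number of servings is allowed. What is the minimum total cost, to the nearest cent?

$2.92

A basic optimal solution has at most two foods positive. Try each food alone and each pair with both targets met exactly.
spinach only: max(337/96, 23/4) = 5.75 servings → $4.31.
sweet potato only: max(337/38, 23/4) = 8.868 servings → $4.43.
tempeh only: max(337/103, 23/8) = 3.272 servings → $4.91.
edamame only: max(337/118, 23/5) = 4.6 servings → $2.99.
spinach + sweet potato with both tight: 2.043 servings and 3.707 servings → $3.39.
spinach + tempeh with both tight: 0.9185 servings and 2.416 servings → $4.31.
spinach + edamame with both targets exact would need a negative amount; discard.
sweet potato + tempeh with both targets exact would need a negative amount; discard.
sweet potato + edamame with both tight: 3.649 servings and 1.681 servings → $2.92.
tempeh + edamame with both tight: 2.399 servings and 0.7622 servings → $4.09.
Cheapest feasible corner: $2.92.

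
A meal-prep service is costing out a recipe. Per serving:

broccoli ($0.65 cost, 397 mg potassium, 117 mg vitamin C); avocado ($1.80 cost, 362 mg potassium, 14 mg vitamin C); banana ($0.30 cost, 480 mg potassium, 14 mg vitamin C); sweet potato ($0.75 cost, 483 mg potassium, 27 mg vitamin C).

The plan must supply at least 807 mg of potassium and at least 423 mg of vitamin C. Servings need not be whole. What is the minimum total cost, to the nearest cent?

$2.35

At the optimum either one food covers both requirements or two foods hit both targets exactly; no other combination can be cheaper.
broccoli only: max(807/397, 423/117) = 3.615 servings → $2.35.
avocado only: max(807/362, 423/14) = 30.21 servings → $54.39.
banana only: max(807/480, 423/14) = 30.21 servings → $9.06.
sweet potato only: max(807/483, 423/27) = 15.67 servings → $11.75.
broccoli + avocado with both targets exact would need a negative amount; discard.
broccoli + banana: intersection lies outside the first quadrant.
broccoli + sweet potato: the both-tight solution has a negative serving — not a feasible corner.
avocado + banana: the both-tight solution has a negative serving — not a feasible corner.
avocado + sweet potato: the both-tight solution has a negative serving — not a feasible corner.
banana + sweet potato with both targets exact would need a negative amount; discard.
The minimum over all feasible corners is $2.35.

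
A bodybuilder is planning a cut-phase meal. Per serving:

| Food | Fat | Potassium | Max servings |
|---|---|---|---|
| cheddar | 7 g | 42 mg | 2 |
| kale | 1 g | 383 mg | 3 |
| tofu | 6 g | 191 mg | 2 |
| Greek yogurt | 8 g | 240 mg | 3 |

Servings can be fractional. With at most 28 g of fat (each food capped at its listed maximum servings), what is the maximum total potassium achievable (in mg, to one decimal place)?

1921.0 mg

Potassium per g fat: kale 383, tofu 31.83, Greek yogurt 30, cheddar 6.
Take 3 servings of kale: uses 3 g fat, +1149.0 mg potassium (running total 1149.0 mg).
Take 2 servings of tofu: uses 12 g fat, +382.0 mg potassium (running total 1531.0 mg).
Take 1.625 servings of Greek yogurt: uses 13 g fat, +390.0 mg potassium (running total 1921.0 mg).
Greedy by best ratio exhausts the fat allowance optimally: 1921.0 mg.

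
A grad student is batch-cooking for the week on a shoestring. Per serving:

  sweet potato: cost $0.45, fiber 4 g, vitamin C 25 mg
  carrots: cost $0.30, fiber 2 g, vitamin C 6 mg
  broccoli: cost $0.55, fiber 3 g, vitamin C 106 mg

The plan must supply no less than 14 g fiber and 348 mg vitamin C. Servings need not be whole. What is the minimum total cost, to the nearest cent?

$2.21

A basic optimal solution has at most two foods positive. Try each food alone and each pair with both targets met exactly.
sweet potato only: max(14/4, 348/25) = 13.92 servings → $6.26.
carrots only: max(14/2, 348/6) = 58 servings → $17.40.
broccoli only: max(14/3, 348/106) = 4.667 servings → $2.57.
sweet potato + carrots: intersection lies outside the first quadrant.
sweet potato + broccoli with both tight: 1.261 servings and 2.986 servings → $2.21.
carrots + broccoli with both tight: 2.268 servings and 3.155 servings → $2.42.
Cheapest feasible corner: $2.21.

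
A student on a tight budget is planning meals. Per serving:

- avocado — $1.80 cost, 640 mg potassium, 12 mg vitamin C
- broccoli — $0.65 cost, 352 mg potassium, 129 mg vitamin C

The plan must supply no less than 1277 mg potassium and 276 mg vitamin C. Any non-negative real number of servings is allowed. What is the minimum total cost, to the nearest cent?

Check every corner: each single food scaled to meet both minima, and each pair solved so both constraints bind.
avocado only: max(1277/640, 276/12) = 23 servings → $41.40.
broccoli only: max(1277/352, 276/129) = 3.628 servings → $2.36.
avocado + broccoli with both tight: 0.8627 servings and 2.059 servings → $2.89.
The minimum over all feasible corners is $2.36.

$2.36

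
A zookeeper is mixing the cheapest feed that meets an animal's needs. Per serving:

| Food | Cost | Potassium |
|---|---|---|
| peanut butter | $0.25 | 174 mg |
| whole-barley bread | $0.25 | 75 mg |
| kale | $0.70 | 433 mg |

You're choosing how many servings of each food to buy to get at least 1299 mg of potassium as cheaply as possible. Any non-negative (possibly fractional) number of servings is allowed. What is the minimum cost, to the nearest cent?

Cost per mg of potassium: peanut butter $0.0014, kale $0.0016, whole-barley bread $0.0033.
With no serving limits, use only peanut butter: 1299 mg / 174 mg = 7.466 servings × $0.25 = $1.87.

$1.87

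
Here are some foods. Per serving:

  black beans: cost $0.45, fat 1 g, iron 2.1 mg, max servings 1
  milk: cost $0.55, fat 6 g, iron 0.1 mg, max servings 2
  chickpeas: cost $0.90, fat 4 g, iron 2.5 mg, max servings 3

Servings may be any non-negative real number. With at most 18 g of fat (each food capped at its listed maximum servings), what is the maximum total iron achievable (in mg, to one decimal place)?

9.7 mg

Iron per g fat: black beans 2.1, chickpeas 0.625, milk 0.01667.
Take 1 serving of black beans: uses 1 g fat, +2.1 mg iron (running total 2.1 mg).
Take 3 servings of chickpeas: uses 12 g fat, +7.5 mg iron (running total 9.6 mg).
Take 0.8333 servings of milk: uses 5 g fat, +0.1 mg iron (running total 9.7 mg).
Greedy by best ratio exhausts the fat allowance optimally: 9.7 mg.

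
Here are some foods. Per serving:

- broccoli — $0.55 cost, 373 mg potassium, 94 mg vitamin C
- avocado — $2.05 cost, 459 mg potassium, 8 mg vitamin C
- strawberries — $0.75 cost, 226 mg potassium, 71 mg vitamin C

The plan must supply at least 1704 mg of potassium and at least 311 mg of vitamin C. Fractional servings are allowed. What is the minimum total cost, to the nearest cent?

This is a tiny linear program; its minimum lies at a vertex of the feasible set. List the vertices and price them.
broccoli only: max(1704/373, 311/94) = 4.568 servings → $2.51.
avocado only: max(1704/459, 311/8) = 38.88 servings → $79.69.
strawberries only: max(1704/226, 311/71) = 7.54 servings → $5.65.
broccoli + avocado with both tight: 3.215 servings and 1.1 servings → $4.02.
broccoli + strawberries: intersection lies outside the first quadrant.
avocado + strawberries with both tight: 1.647 servings and 4.195 servings → $6.52.
The minimum over all feasible corners is $2.51.

$2.51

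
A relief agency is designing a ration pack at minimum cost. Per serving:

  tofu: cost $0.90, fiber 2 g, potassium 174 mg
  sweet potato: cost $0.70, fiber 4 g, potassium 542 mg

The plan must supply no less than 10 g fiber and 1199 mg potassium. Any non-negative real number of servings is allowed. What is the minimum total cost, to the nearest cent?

$1.75

For a min-cost LP with two ≥-constraints, a basic feasible solution has at most two positive variables.
tofu only: max(10/2, 1199/174) = 6.891 servings → $6.20.
sweet potato only: max(10/4, 1199/542) = 2.5 servings → $1.75.
tofu + sweet potato with both tight: 1.608 servings and 1.696 servings → $2.63.
Cheapest feasible corner: $1.75.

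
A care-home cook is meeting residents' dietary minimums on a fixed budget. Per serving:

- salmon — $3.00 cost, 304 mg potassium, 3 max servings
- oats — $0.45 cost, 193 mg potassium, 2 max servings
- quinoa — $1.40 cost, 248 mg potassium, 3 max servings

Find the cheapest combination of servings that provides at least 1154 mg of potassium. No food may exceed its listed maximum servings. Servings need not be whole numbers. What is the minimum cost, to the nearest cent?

Cost per mg of potassium: oats $0.0023, quinoa $0.0056, salmon $0.0099.
Take 2 servings of oats: +386.0 mg potassium for $0.90 (total $0.90, still need 768.0 mg).
Take 3 servings of quinoa: +744.0 mg potassium for $4.20 (total $5.10, still need 24.0 mg).
Take 0.07895 servings of salmon: +24.0 mg potassium for $0.24 (total $5.34, still need 0.0 mg).
Filling from the cheapest source first is optimal under one linear minimum: $5.34.

$5.34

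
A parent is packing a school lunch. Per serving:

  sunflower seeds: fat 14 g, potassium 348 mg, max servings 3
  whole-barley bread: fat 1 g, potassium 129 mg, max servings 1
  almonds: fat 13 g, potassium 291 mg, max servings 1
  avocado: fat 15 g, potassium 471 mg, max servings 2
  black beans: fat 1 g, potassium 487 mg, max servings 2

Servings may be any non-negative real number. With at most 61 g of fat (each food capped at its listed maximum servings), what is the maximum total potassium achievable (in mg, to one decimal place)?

2741.0 mg

Potassium per g fat: black beans 487, whole-barley bread 129, avocado 31.4, sunflower seeds 24.86, almonds 22.38.
Take 2 servings of black beans: uses 2 g fat, +974.0 mg potassium (running total 974.0 mg).
Take 1 serving of whole-barley bread: uses 1 g fat, +129.0 mg potassium (running total 1103.0 mg).
Take 2 servings of avocado: uses 30 g fat, +942.0 mg potassium (running total 2045.0 mg).
Take 2 servings of sunflower seeds: uses 28 g fat, +696.0 mg potassium (running total 2741.0 mg).
Greedy by best ratio exhausts the fat allowance optimally: 2741.0 mg.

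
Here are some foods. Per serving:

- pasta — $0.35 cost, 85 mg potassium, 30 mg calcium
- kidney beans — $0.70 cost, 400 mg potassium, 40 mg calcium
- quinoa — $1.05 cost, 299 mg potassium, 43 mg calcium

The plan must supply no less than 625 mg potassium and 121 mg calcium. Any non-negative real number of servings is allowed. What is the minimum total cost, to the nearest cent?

$1.64

This is a tiny linear program; its minimum lies at a vertex of the feasible set. List the vertices and price them.
pasta only: max(625/85, 121/30) = 7.353 servings → $2.57.
kidney beans only: max(625/400, 121/40) = 3.025 servings → $2.12.
quinoa only: max(625/299, 121/43) = 2.814 servings → $2.95.
pasta + kidney beans with both tight: 2.721 servings and 0.9843 servings → $1.64.
pasta + quinoa with both tight: 1.751 servings and 1.593 servings → $2.28.
kidney beans + quinoa with both targets exact would need a negative amount; discard.
The minimum over all feasible corners is $1.64.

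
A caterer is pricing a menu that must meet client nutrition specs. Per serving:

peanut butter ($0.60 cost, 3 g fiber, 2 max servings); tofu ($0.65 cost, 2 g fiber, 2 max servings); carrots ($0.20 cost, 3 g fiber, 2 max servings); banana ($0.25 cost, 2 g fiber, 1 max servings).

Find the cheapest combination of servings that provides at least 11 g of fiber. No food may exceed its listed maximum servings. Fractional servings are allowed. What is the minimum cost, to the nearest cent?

Cost per g of fiber: carrots $0.0667, banana $0.1250, peanut butter $0.2000, tofu $0.3250.
Take 2 servings of carrots: +6.0 g fiber for $0.40 (total $0.40, still need 5.0 g).
Take 1 serving of banana: +2.0 g fiber for $0.25 (total $0.65, still need 3.0 g).
Take 1 serving of peanut butter: +3.0 g fiber for $0.60 (total $1.25, still need 0.0 g).
Greedy by cheapest-per-g is optimal for a single linear constraint, so the minimum cost is $1.25.

$1.25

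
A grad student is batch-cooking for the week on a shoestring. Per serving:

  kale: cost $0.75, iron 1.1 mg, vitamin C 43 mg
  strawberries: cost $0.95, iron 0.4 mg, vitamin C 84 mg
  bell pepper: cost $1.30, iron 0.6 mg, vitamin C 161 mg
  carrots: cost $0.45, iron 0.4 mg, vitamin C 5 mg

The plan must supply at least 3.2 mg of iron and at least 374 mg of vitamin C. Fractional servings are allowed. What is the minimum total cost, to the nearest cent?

$3.79

kale only: max(3.2/1.1, 374/43) = 8.698 servings → $6.52.
strawberries only: max(3.2/0.4, 374/84) = 8 servings → $7.60.
bell pepper only: max(3.2/0.6, 374/161) = 5.333 servings → $6.93.
carrots only: max(3.2/0.4, 374/5) = 74.8 servings → $33.66.
kale + strawberries with both tight: 1.585 servings and 3.641 servings → $4.65.
kale + bell pepper with both tight: 1.922 servings and 1.81 servings → $3.79.
kale + carrots with both targets exact would need a negative amount; discard.
strawberries + bell pepper with both targets exact would need a negative amount; discard.
strawberries + carrots with both tight: 4.228 servings and 3.772 servings → $5.71.
bell pepper + carrots with both tight: 2.176 servings and 4.736 servings → $4.96.
The minimum over all feasible corners is $3.79.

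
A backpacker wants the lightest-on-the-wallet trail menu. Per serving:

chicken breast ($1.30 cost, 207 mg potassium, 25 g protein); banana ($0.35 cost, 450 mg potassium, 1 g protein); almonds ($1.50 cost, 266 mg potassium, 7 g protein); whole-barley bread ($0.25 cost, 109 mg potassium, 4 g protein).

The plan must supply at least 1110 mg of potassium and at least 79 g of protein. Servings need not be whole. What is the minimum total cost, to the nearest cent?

Minimising a linear cost over {potassium ≥ 1110, protein ≥ 79, servings ≥ 0} — the optimum is at a vertex, using one or two foods.
chicken breast only: max(1110/207, 79/25) = 5.362 servings → $6.97.
banana only: max(1110/450, 79/1) = 79 servings → $27.65.
almonds only: max(1110/266, 79/7) = 11.29 servings → $16.93.
whole-barley bread only: max(1110/109, 79/4) = 19.75 servings → $4.94.
chicken breast + banana with both tight: 3.119 servings and 1.032 servings → $4.42.
chicken breast + almonds with both tight: 2.546 servings and 2.191 servings → $6.60.
chicken breast + whole-barley bread with both tight: 2.199 servings and 6.008 servings → $4.36.
banana + almonds: the both-tight solution has a negative serving — not a feasible corner.
banana + whole-barley bread: the both-tight solution has a negative serving — not a feasible corner.
almonds + whole-barley bread with both targets exact would need a negative amount; discard.
Cheapest feasible corner: $4.36.

$4.36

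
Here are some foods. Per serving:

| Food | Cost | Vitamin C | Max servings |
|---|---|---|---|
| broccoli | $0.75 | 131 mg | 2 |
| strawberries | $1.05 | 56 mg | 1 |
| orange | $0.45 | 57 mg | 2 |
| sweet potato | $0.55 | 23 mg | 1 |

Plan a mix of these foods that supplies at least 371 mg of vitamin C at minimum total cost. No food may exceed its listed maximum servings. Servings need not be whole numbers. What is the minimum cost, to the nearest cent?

$2.36

Cost per mg of vitamin C: broccoli $0.0057, orange $0.0079, strawberries $0.0187, sweet potato $0.0239.
Take 2 servings of broccoli: +262.0 mg vitamin C for $1.50 (total $1.50, still need 109.0 mg).
Take 1.912 servings of orange: +109.0 mg vitamin C for $0.86 (total $2.36, still need 0.0 mg).
Filling from the cheapest source first is optimal under one linear minimum: $2.36.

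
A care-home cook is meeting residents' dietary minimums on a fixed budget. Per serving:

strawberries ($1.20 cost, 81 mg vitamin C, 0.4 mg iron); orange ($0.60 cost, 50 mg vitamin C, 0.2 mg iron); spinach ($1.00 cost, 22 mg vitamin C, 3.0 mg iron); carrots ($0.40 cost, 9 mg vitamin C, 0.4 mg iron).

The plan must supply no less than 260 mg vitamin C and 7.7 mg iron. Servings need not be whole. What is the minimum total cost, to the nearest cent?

An LP optimum is at a vertex; with two nutrient constraints at most two foods are used. Check each candidate.
strawberries only: max(260/81, 7.7/0.4) = 19.25 servings → $23.10.
orange only: max(260/50, 7.7/0.2) = 38.5 servings → $23.10.
spinach only: max(260/22, 7.7/3.0) = 11.82 servings → $11.82.
carrots only: max(260/9, 7.7/0.4) = 28.89 servings → $11.56.
strawberries + orange: intersection lies outside the first quadrant.
strawberries + spinach with both tight: 2.607 servings and 2.219 servings → $5.35.
strawberries + carrots with both tight: 1.205 servings and 18.05 servings → $8.66.
orange + spinach with both tight: 4.194 servings and 2.287 servings → $4.80.
orange + carrots with both tight: 1.907 servings and 18.3 servings → $8.46.
spinach + carrots: the both-tight solution has a negative serving — not a feasible corner.
Cheapest feasible corner: $4.80.

$4.80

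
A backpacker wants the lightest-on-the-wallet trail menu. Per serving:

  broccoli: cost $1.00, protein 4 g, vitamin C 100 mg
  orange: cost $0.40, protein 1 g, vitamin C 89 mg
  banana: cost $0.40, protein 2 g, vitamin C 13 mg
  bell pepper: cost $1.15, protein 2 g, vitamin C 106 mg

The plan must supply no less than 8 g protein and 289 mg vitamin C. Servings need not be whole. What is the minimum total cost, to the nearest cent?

$2.17

A basic optimal solution has at most two foods positive. Try each food alone and each pair with both targets met exactly.
broccoli only: max(8/4, 289/100) = 2.89 servings → $2.89.
orange only: max(8/1, 289/89) = 8 servings → $3.20.
banana only: max(8/2, 289/13) = 22.23 servings → $8.89.
bell pepper only: max(8/2, 289/106) = 4 servings → $4.60.
broccoli + orange with both tight: 1.652 servings and 1.391 servings → $2.21.
broccoli + banana: intersection lies outside the first quadrant.
broccoli + bell pepper with both tight: 1.205 servings and 1.589 servings → $3.03.
orange + banana with both tight: 2.873 servings and 2.564 servings → $2.17.
orange + bell pepper: the both-tight solution has a negative serving — not a feasible corner.
banana + bell pepper with both tight: 1.452 servings and 2.548 servings → $3.51.
Cheapest feasible corner: $2.17.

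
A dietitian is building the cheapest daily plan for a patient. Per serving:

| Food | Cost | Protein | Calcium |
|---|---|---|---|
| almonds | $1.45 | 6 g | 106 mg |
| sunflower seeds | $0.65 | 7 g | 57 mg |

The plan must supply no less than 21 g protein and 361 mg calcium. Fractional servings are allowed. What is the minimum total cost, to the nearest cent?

$4.12

The cheapest plan sits at a corner of the feasible region — with two constraints it uses at most two foods.
almonds only: max(21/6, 361/106) = 3.5 servings → $5.08.
sunflower seeds only: max(21/7, 361/57) = 6.333 servings → $4.12.
almonds + sunflower seeds with both tight: 3.325 servings and 0.15 servings → $4.92.
The minimum over all feasible corners is $4.12.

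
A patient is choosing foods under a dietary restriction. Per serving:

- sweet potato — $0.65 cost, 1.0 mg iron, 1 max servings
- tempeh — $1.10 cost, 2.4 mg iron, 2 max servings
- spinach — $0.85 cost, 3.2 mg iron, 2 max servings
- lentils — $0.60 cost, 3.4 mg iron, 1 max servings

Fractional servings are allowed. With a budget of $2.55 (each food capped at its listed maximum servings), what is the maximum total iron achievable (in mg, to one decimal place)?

10.3 mg

Iron per dollar: lentils 5.667, spinach 3.765, tempeh 2.182, sweet potato 1.538.
Take 1 serving of lentils: spends $0.60, +3.4 mg iron (running total 3.4 mg).
Take 2 servings of spinach: spends $1.70, +6.4 mg iron (running total 9.8 mg).
Take 0.2273 servings of tempeh: spends $0.25, +0.5 mg iron (running total 10.3 mg).
Greedy by best ratio exhausts the cost allowance optimally: 10.3 mg.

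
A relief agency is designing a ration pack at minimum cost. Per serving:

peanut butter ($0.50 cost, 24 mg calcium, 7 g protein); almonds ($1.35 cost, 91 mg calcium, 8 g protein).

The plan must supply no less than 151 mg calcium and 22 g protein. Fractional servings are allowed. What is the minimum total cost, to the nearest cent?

$2.50

Two binding constraints pin down two serving amounts, so the optimal mix uses at most two foods. The candidates are each food alone (scaled to the tighter of calcium/protein) and each pair with both constraints tight.
peanut butter only: max(151/24, 22/7) = 6.292 servings → $3.15.
almonds only: max(151/91, 22/8) = 2.75 servings → $3.71.
peanut butter + almonds with both tight: 1.784 servings and 1.189 servings → $2.50.
The minimum over all feasible corners is $2.50.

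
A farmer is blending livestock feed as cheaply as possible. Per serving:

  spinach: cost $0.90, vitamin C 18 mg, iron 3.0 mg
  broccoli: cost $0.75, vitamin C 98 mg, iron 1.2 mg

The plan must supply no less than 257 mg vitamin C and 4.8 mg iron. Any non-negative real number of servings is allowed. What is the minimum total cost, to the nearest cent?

$2.42

At the optimum either one food covers both requirements or two foods hit both targets exactly; no other combination can be cheaper.
spinach only: max(257/18, 4.8/3.0) = 14.28 servings → $12.85.
broccoli only: max(257/98, 4.8/1.2) = 4 servings → $3.00.
spinach + broccoli with both tight: 0.5947 servings and 2.513 servings → $2.42.
The minimum over all feasible corners is $2.42.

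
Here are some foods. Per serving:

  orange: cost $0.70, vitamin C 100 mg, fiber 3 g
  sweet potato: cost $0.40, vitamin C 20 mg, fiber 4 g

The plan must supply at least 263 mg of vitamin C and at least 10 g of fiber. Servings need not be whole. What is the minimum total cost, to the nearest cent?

orange only: max(263/100, 10/3) = 3.333 servings → $2.33.
sweet potato only: max(263/20, 10/4) = 13.15 servings → $5.26.
orange + sweet potato with both tight: 2.506 servings and 0.6206 servings → $2.00.
Cheapest feasible corner: $2.00.

$2.00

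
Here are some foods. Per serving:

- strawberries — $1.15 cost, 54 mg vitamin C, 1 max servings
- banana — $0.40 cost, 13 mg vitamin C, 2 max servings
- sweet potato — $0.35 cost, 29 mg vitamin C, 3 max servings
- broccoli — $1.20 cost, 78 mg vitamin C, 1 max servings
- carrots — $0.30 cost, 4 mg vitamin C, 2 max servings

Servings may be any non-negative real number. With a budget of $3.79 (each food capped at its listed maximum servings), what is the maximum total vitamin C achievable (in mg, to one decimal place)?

Vitamin C per dollar: sweet potato 82.86, broccoli 65, strawberries 46.96, banana 32.5, carrots 13.33.
Take 3 servings of sweet potato: spends $1.05, +87.0 mg vitamin C (running total 87.0 mg).
Take 1 serving of broccoli: spends $1.20, +78.0 mg vitamin C (running total 165.0 mg).
Take 1 serving of strawberries: spends $1.15, +54.0 mg vitamin C (running total 219.0 mg).
Take 0.975 servings of banana: spends $0.39, +12.7 mg vitamin C (running total 231.7 mg).
Filling greedily by vitamin C-per-dollar is optimal for one linear limit, giving 231.7 mg.

231.7 mg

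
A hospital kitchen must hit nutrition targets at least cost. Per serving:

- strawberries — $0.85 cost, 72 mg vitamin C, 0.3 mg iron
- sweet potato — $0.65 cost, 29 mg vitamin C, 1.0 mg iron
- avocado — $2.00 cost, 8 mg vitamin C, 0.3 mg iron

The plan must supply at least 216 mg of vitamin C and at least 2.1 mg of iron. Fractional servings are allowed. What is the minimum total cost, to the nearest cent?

$2.97

At the optimum either one food covers both requirements or two foods hit both targets exactly; no other combination can be cheaper.
strawberries only: max(216/72, 2.1/0.3) = 7 servings → $5.95.
sweet potato only: max(216/29, 2.1/1.0) = 7.448 servings → $4.84.
avocado only: max(216/8, 2.1/0.3) = 27 servings → $54.00.
strawberries + sweet potato with both tight: 2.45 servings and 1.365 servings → $2.97.
strawberries + avocado with both tight: 2.5 servings and 4.5 servings → $11.12.
sweet potato + avocado with both targets exact would need a negative amount; discard.
Cheapest feasible corner: $2.97.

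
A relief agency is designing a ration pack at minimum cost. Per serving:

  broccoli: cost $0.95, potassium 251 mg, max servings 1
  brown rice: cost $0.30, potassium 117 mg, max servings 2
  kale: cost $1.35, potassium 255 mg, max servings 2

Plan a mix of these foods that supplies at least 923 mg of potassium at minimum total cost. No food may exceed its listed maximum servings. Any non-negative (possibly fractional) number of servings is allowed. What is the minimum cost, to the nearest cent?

$3.87

Cost per mg of potassium: brown rice $0.0026, broccoli $0.0038, kale $0.0053.
Take 2 servings of brown rice: +234.0 mg potassium for $0.60 (total $0.60, still need 689.0 mg).
Take 1 serving of broccoli: +251.0 mg potassium for $0.95 (total $1.55, still need 438.0 mg).
Take 1.718 servings of kale: +438.0 mg potassium for $2.32 (total $3.87, still need 0.0 mg).
Filling from the cheapest source first is optimal under one linear minimum: $3.87.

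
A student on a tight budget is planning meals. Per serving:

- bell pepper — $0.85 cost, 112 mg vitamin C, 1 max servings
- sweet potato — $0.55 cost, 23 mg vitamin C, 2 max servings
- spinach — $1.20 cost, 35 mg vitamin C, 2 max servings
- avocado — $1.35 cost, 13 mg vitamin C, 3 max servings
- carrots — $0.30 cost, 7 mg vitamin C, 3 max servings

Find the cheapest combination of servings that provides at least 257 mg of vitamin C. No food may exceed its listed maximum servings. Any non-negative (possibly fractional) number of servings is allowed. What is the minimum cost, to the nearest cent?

$6.08

Cost per mg of vitamin C: bell pepper $0.0076, sweet potato $0.0239, spinach $0.0343, carrots $0.0429, avocado $0.1038.
Take 1 serving of bell pepper: +112.0 mg vitamin C for $0.85 (total $0.85, still need 145.0 mg).
Take 2 servings of sweet potato: +46.0 mg vitamin C for $1.10 (total $1.95, still need 99.0 mg).
Take 2 servings of spinach: +70.0 mg vitamin C for $2.40 (total $4.35, still need 29.0 mg).
Take 3 servings of carrots: +21.0 mg vitamin C for $0.90 (total $5.25, still need 8.0 mg).
Take 0.6154 servings of avocado: +8.0 mg vitamin C for $0.83 (total $6.08, still need 0.0 mg).
Filling from the cheapest source first is optimal under one linear minimum: $6.08.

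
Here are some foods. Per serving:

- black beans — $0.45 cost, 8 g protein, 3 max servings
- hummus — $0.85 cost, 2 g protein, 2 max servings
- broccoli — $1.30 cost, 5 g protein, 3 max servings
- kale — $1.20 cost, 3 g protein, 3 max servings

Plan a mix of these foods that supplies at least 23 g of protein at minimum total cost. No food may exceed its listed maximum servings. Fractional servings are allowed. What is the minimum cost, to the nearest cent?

$1.29

Cost per g of protein: black beans $0.0563, broccoli $0.2600, kale $0.4000, hummus $0.4250.
Take 2.875 servings of black beans: +23.0 g protein for $1.29 (total $1.29, still need 0.0 g).
Greedy by cheapest-per-g is optimal for a single linear constraint, so the minimum cost is $1.29.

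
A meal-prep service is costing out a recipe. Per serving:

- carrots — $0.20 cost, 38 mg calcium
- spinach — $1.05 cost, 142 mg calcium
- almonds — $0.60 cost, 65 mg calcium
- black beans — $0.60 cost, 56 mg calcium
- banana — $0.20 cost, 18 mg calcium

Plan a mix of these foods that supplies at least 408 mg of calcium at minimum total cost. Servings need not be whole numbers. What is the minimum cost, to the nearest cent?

Cost per mg of calcium: carrots $0.0053, spinach $0.0074, almonds $0.0092, black beans $0.0107, banana $0.0111.
With no serving limits, use only carrots: 408 mg / 38 mg = 10.74 servings × $0.20 = $2.15.

$2.15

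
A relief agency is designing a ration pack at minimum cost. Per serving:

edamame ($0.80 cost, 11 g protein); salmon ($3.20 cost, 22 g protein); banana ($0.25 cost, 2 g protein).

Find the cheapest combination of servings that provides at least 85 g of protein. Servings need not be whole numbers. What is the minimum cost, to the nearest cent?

Cost per g of protein: edamame $0.0727, banana $0.1250, salmon $0.1455.
With no serving limits, use only edamame: 85 g / 11 g = 7.727 servings × $0.80 = $6.18.

$6.18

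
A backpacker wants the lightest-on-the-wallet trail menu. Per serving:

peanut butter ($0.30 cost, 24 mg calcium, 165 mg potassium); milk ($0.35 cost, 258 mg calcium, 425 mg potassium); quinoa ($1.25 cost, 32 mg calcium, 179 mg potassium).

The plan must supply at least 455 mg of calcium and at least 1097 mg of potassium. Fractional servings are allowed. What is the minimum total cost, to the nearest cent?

$0.90

Compare the cost at each extreme point of the feasible region.
peanut butter only: max(455/24, 1097/165) = 18.96 servings → $5.69.
milk only: max(455/258, 1097/425) = 2.581 servings → $0.90.
quinoa only: max(455/32, 1097/179) = 14.22 servings → $17.77.
peanut butter + milk with both tight: 2.77 servings and 1.506 servings → $1.36.
peanut butter + quinoa: intersection lies outside the first quadrant.
milk + quinoa with both tight: 1.422 servings and 2.752 servings → $3.94.
So the least-cost plan costs $0.90.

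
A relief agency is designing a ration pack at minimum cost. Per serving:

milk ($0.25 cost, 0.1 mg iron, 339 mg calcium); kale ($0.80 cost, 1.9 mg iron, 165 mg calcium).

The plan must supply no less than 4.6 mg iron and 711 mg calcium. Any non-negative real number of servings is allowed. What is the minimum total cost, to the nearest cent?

$2.13

The cheapest plan sits at a corner of the feasible region — with two constraints it uses at most two foods.
milk only: max(4.6/0.1, 711/339) = 46 servings → $11.50.
kale only: max(4.6/1.9, 711/165) = 4.309 servings → $3.45.
milk + kale with both tight: 0.9431 servings and 2.371 servings → $2.13.
Cheapest feasible corner: $2.13.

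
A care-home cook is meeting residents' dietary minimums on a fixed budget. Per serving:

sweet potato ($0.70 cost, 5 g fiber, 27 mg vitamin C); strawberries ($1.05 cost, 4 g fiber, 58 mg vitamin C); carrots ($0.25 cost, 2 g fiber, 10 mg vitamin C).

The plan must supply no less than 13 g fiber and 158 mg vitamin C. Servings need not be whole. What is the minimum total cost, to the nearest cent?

$2.97

Compare the cost at each extreme point of the feasible region.
sweet potato only: max(13/5, 158/27) = 5.852 servings → $4.10.
strawberries only: max(13/4, 158/58) = 3.25 servings → $3.41.
carrots only: max(13/2, 158/10) = 15.8 servings → $3.95.
sweet potato + strawberries with both tight: 0.6703 servings and 2.412 servings → $3.00.
sweet potato + carrots with both targets exact would need a negative amount; discard.
strawberries + carrots with both tight: 2.447 servings and 1.605 servings → $2.97.
Cheapest feasible corner: $2.97.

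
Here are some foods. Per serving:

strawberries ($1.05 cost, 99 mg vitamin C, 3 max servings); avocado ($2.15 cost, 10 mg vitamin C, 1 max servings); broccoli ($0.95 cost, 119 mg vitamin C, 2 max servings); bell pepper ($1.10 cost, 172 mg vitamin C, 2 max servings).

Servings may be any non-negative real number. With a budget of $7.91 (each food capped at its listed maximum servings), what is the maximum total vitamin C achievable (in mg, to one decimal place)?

882.1 mg

Vitamin C per dollar: bell pepper 156.4, broccoli 125.3, strawberries 94.29, avocado 4.651.
Take 2 servings of bell pepper: spends $2.20, +344.0 mg vitamin C (running total 344.0 mg).
Take 2 servings of broccoli: spends $1.90, +238.0 mg vitamin C (running total 582.0 mg).
Take 3 servings of strawberries: spends $3.15, +297.0 mg vitamin C (running total 879.0 mg).
Take 0.307 servings of avocado: spends $0.66, +3.1 mg vitamin C (running total 882.1 mg).
Greedy by best ratio exhausts the cost allowance optimally: 882.1 mg.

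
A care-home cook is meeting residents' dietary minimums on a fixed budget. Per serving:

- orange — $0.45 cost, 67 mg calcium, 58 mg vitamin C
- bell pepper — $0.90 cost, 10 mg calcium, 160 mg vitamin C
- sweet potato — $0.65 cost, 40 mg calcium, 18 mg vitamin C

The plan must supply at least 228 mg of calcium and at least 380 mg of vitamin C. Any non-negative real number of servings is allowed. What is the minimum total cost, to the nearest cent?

With two linear requirements the optimum uses one or two foods; enumerate the corners.
orange only: max(228/67, 380/58) = 6.552 servings → $2.95.
bell pepper only: max(228/10, 380/160) = 22.8 servings → $20.52.
sweet potato only: max(228/40, 380/18) = 21.11 servings → $13.72.
orange + bell pepper with both tight: 3.223 servings and 1.207 servings → $2.54.
orange + sweet potato with both targets exact would need a negative amount; discard.
bell pepper + sweet potato with both tight: 1.784 servings and 5.254 servings → $5.02.
Cheapest feasible corner: $2.54.

$2.54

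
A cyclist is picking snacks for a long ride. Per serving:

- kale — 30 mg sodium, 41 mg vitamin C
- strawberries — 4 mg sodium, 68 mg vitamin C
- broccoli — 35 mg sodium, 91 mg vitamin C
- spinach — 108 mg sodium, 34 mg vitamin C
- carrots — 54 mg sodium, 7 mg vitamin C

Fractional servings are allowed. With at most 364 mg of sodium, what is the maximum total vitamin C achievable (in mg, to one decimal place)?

6188.0 mg

Vitamin C per mg sodium: strawberries 17, broccoli 2.6, kale 1.367, spinach 0.3148, carrots 0.1296.
With no serving limits, spend the whole sodium allowance on strawberries: 364 mg / 4 mg × 68 mg = 6188.0 mg.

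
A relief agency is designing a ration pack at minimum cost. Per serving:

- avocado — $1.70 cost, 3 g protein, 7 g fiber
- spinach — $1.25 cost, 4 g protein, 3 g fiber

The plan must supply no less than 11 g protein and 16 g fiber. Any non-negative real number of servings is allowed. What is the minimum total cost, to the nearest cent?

$4.68

Check every corner: each single food scaled to meet both minima, and each pair solved so both constraints bind.
avocado only: max(11/3, 16/7) = 3.667 servings → $6.23.
spinach only: max(11/4, 16/3) = 5.333 servings → $6.67.
avocado + spinach with both tight: 1.632 servings and 1.526 servings → $4.68.
Cheapest feasible corner: $4.68.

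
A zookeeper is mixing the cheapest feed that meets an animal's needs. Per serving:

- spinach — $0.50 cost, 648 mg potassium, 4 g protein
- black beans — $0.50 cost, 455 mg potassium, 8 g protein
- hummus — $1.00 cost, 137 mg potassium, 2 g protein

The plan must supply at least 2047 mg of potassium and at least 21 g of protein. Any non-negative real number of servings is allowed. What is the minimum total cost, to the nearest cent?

$1.82

Compare the cost at each extreme point of the feasible region.
spinach only: max(2047/648, 21/4) = 5.25 servings → $2.62.
black beans only: max(2047/455, 21/8) = 4.499 servings → $2.25.
hummus only: max(2047/137, 21/2) = 14.94 servings → $14.94.
spinach + black beans with both tight: 2.028 servings and 1.611 servings → $1.82.
spinach + hummus with both tight: 1.627 servings and 7.246 servings → $8.06.
black beans + hummus with both targets exact would need a negative amount; discard.
So the least-cost plan costs $1.82.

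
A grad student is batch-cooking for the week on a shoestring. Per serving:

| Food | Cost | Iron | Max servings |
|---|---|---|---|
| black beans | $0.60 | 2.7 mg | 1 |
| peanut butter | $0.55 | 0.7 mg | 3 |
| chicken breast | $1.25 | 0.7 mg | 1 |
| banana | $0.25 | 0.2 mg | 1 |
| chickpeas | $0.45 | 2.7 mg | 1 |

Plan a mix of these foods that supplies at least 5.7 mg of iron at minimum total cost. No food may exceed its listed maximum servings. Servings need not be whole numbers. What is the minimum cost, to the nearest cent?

Cost per mg of iron: chickpeas $0.1667, black beans $0.2222, peanut butter $0.7857, banana $1.2500, chicken breast $1.7857.
Take 1 serving of chickpeas: +2.7 mg iron for $0.45 (total $0.45, still need 3.0 mg).
Take 1 serving of black beans: +2.7 mg iron for $0.60 (total $1.05, still need 0.3 mg).
Take 0.4286 servings of peanut butter: +0.3 mg iron for $0.24 (total $1.29, still need 0.0 mg).
Greedy by cheapest-per-mg is optimal for a single linear constraint, so the minimum cost is $1.29.

$1.29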